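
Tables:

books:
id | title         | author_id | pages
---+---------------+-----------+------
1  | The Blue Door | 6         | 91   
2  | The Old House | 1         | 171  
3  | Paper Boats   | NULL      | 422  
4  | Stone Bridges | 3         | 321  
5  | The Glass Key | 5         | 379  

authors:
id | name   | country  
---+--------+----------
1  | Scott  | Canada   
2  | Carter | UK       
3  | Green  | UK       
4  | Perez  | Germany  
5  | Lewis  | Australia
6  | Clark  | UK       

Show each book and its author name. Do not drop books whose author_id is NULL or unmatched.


LEFT JOIN keeps every row from books (the left table); where author_id has no match in authors, the author columns become NULL. Walk through each book:
  - book 1 (The Blue Door): author_id=6 -> matches Clark
  - book 2 (The Old House): author_id=1 -> matches Scott
  - book 3 (Paper Boats): author_id=NULL, no match -> kept with NULL
  - book 4 (Stone Bridges): author_id=3 -> matches Green
  - book 5 (The Glass Key): author_id=5 -> matches Lewis
All 5 rows appear; 1 has NULL author.

SQL:
SELECT a.title, b.name AS author
FROM books a
LEFT JOIN authors b ON a.author_id = b.id

Result:
title         | author
--------------+-------
The Blue Door | Clark 
The Old House | Scott 
Paper Boats   | NULL  
Stone Bridges | Green 
The Glass Key | Lewis 


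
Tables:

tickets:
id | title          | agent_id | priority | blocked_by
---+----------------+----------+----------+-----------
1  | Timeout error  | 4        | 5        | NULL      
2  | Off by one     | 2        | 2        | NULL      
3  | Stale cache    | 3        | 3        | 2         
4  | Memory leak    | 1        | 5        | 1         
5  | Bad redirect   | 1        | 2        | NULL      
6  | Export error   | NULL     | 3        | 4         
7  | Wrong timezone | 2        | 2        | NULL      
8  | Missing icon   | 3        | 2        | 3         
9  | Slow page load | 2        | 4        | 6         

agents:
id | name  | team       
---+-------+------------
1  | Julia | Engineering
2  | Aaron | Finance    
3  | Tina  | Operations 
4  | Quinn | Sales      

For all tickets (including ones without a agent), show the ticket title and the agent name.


LEFT JOIN keeps every row from tickets (the left table); where agent_id has no match in agents, the agent columns become NULL. Walk through each ticket:
  - ticket 1 (Timeout error): agent_id=4 -> matches Quinn
  - ticket 2 (Off by one): agent_id=2 -> matches Aaron
  - ticket 3 (Stale cache): agent_id=3 -> matches Tina
  - ticket 4 (Memory leak): agent_id=1 -> matches Julia
  - ticket 5 (Bad redirect): agent_id=1 -> matches Julia
  - ticket 6 (Export error): agent_id=NULL, no match -> kept with NULL
  - ticket 7 (Wrong timezone): agent_id=2 -> matches Aaron
  - ticket 8 (Missing icon): agent_id=3 -> matches Tina
  - ticket 9 (Slow page load): agent_id=2 -> matches Aaron
All 9 rows appear; 1 has NULL agent.

SQL:
SELECT a.title, b.name AS agent
FROM tickets a
LEFT JOIN agents b ON a.agent_id = b.id

Result:
title          | agent
---------------+------
Timeout error  | Quinn
Off by one     | Aaron
Stale cache    | Tina 
Memory leak    | Julia
Bad redirect   | Julia
Export error   | NULL 
Wrong timezone | Aaron
Missing icon   | Tina 
Slow page load | Aaron


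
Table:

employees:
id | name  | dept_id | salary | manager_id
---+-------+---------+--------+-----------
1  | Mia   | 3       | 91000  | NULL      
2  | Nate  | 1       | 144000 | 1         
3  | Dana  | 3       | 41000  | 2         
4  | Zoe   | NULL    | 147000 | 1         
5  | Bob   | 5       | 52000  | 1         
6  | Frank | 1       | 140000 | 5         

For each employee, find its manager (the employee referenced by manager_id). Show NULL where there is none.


This is a self-join: employees is joined to a second copy of itself, matching each row's manager_id to another row's id. Use LEFT JOIN so rows with manager_id=NULL are kept.
  - employee 1 (Mia): manager_id=NULL -> NULL
  - employee 2 (Nate): manager_id=1 -> Mia
  - employee 3 (Dana): manager_id=2 -> Nate
  - employee 4 (Zoe): manager_id=1 -> Mia
  - employee 5 (Bob): manager_id=1 -> Mia
  - employee 6 (Frank): manager_id=5 -> Bob

SQL:
SELECT a.name AS item, b.name AS manager
FROM employees a
LEFT JOIN employees b ON a.manager_id = b.id

Result:
item  | manager
------+--------
Mia   | NULL   
Nate  | Mia    
Dana  | Nate   
Zoe   | Mia    
Bob   | Mia    
Frank | Bob    


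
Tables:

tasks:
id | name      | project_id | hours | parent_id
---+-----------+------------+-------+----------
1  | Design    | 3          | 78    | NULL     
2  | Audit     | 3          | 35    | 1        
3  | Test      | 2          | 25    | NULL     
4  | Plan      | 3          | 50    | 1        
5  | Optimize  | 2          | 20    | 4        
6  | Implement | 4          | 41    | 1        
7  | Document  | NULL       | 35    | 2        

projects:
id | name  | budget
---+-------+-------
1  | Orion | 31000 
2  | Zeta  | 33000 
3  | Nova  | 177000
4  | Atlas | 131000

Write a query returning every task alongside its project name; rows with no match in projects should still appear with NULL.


LEFT JOIN keeps every row from tasks (the left table); where project_id has no match in projects, the project columns become NULL. Walk through each task:
  - task 1 (Design): project_id=3 -> matches Nova
  - task 2 (Audit): project_id=3 -> matches Nova
  - task 3 (Test): project_id=2 -> matches Zeta
  - task 4 (Plan): project_id=3 -> matches Nova
  - task 5 (Optimize): project_id=2 -> matches Zeta
  - task 6 (Implement): project_id=4 -> matches Atlas
  - task 7 (Document): project_id=NULL, no match -> kept with NULL
All 7 rows appear; 1 has NULL project.

SQL:
SELECT a.name, b.name AS project
FROM tasks a
LEFT JOIN projects b ON a.project_id = b.id

Result:
name      | project
----------+--------
Design    | Nova   
Audit     | Nova   
Test      | Zeta   
Plan      | Nova   
Optimize  | Zeta   
Implement | Atlas  
Document  | NULL   


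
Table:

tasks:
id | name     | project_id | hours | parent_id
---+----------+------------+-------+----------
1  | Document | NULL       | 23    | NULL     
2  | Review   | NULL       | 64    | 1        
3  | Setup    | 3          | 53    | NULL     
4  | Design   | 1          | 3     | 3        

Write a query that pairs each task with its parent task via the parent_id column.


This is a self-join: tasks is joined to a second copy of itself, matching each row's parent_id to another row's id. Use LEFT JOIN so rows with parent_id=NULL are kept.
  - task 1 (Document): parent_id=NULL -> NULL
  - task 2 (Review): parent_id=1 -> Document
  - task 3 (Setup): parent_id=NULL -> NULL
  - task 4 (Design): parent_id=3 -> Setup

SQL:
SELECT a.name AS item, b.name AS parent
FROM tasks a
LEFT JOIN tasks b ON a.parent_id = b.id

Result:
item     | parent  
---------+---------
Document | NULL    
Review   | Document
Setup    | NULL    
Design   | Setup   


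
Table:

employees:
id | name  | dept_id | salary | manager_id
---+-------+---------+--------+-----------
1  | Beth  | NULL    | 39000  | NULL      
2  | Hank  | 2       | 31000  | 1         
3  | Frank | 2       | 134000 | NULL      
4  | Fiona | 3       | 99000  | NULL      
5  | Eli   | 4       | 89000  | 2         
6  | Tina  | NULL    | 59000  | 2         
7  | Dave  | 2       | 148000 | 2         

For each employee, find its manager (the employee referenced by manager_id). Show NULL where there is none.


This is a self-join: employees is joined to a second copy of itself, matching each row's manager_id to another row's id. Use LEFT JOIN so rows with manager_id=NULL are kept.
  - employee 1 (Beth): manager_id=NULL -> NULL
  - employee 2 (Hank): manager_id=1 -> Beth
  - employee 3 (Frank): manager_id=NULL -> NULL
  - employee 4 (Fiona): manager_id=NULL -> NULL
  - employee 5 (Eli): manager_id=2 -> Hank
  - employee 6 (Tina): manager_id=2 -> Hank
  - employee 7 (Dave): manager_id=2 -> Hank

SQL:
SELECT a.name AS item, b.name AS manager
FROM employees a
LEFT JOIN employees b ON a.manager_id = b.id

Result:
item  | manager
------+--------
Beth  | NULL   
Hank  | Beth   
Frank | NULL   
Fiona | NULL   
Eli   | Hank   
Tina  | Hank   
Dave  | Hank   


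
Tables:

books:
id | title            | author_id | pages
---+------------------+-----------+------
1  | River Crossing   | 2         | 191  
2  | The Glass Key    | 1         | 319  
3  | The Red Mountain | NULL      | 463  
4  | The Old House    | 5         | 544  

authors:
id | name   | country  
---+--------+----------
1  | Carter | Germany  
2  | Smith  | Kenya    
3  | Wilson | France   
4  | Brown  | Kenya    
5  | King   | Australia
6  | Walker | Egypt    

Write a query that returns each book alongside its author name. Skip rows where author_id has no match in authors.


INNER JOIN keeps only books rows whose author_id matches an id in authors. Walk through each book:
  - book 1 (River Crossing): author_id=2 -> matches Smith
  - book 2 (The Glass Key): author_id=1 -> matches Carter
  - book 3 (The Red Mountain): author_id=NULL, no match -> dropped
  - book 4 (The Old House): author_id=5 -> matches King
So 1 of 4 rows is dropped.

SQL:
SELECT a.title, b.name AS author
FROM books a
INNER JOIN authors b ON a.author_id = b.id

Result:
title          | author
---------------+-------
River Crossing | Smith 
The Glass Key  | Carter
The Old House  | King  


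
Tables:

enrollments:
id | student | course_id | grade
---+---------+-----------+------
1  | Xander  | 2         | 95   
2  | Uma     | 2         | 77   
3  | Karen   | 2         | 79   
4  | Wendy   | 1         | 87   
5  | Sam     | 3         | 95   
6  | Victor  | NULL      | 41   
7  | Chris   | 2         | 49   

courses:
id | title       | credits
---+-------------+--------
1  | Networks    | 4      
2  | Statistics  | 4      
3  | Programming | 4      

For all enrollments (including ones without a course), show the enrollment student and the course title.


LEFT JOIN keeps every row from enrollments (the left table); where course_id has no match in courses, the course columns become NULL. Walk through each enrollment:
  - enrollment 1 (Xander): course_id=2 -> matches Statistics
  - enrollment 2 (Uma): course_id=2 -> matches Statistics
  - enrollment 3 (Karen): course_id=2 -> matches Statistics
  - enrollment 4 (Wendy): course_id=1 -> matches Networks
  - enrollment 5 (Sam): course_id=3 -> matches Programming
  - enrollment 6 (Victor): course_id=NULL, no match -> kept with NULL
  - enrollment 7 (Chris): course_id=2 -> matches Statistics
All 7 rows appear; 1 has NULL course.

SQL:
SELECT a.student, b.title AS course
FROM enrollments a
LEFT JOIN courses b ON a.course_id = b.id

Result:
student | course     
--------+------------
Xander  | Statistics 
Uma     | Statistics 
Karen   | Statistics 
Wendy   | Networks   
Sam     | Programming
Victor  | NULL       
Chris   | Statistics 


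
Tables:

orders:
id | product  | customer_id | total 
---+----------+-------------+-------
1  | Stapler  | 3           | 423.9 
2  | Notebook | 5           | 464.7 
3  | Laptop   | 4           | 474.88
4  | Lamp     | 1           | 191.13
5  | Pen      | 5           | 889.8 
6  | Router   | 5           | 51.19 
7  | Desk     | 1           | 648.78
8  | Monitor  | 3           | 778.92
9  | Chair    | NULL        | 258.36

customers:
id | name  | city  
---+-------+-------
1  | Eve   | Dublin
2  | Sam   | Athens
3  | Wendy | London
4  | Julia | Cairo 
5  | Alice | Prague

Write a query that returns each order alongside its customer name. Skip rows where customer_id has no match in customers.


INNER JOIN keeps only orders rows whose customer_id matches an id in customers. Walk through each order:
  - order 1 (Stapler): customer_id=3 -> matches Wendy
  - order 2 (Notebook): customer_id=5 -> matches Alice
  - order 3 (Laptop): customer_id=4 -> matches Julia
  - order 4 (Lamp): customer_id=1 -> matches Eve
  - order 5 (Pen): customer_id=5 -> matches Alice
  - order 6 (Router): customer_id=5 -> matches Alice
  - order 7 (Desk): customer_id=1 -> matches Eve
  - order 8 (Monitor): customer_id=3 -> matches Wendy
  - order 9 (Chair): customer_id=NULL, no match -> dropped
So 1 of 9 rows is dropped.

SQL:
SELECT a.product, b.name AS customer
FROM orders a
INNER JOIN customers b ON a.customer_id = b.id

Result:
product  | customer
---------+---------
Stapler  | Wendy   
Notebook | Alice   
Laptop   | Julia   
Lamp     | Eve     
Pen      | Alice   
Router   | Alice   
Desk     | Eve     
Monitor  | Wendy   


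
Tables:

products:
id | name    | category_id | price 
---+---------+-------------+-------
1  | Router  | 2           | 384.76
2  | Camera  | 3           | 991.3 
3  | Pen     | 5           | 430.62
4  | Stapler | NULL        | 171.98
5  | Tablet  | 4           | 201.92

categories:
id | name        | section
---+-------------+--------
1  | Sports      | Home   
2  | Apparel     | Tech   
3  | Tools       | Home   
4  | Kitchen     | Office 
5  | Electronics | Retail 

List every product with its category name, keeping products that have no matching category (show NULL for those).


LEFT JOIN keeps every row from products (the left table); where category_id has no match in categories, the category columns become NULL. Walk through each product:
  - product 1 (Router): category_id=2 -> matches Apparel
  - product 2 (Camera): category_id=3 -> matches Tools
  - product 3 (Pen): category_id=5 -> matches Electronics
  - product 4 (Stapler): category_id=NULL, no match -> kept with NULL
  - product 5 (Tablet): category_id=4 -> matches Kitchen
All 5 rows appear; 1 has NULL category.

SQL:
SELECT a.name, b.name AS category
FROM products a
LEFT JOIN categories b ON a.category_id = b.id

Result:
name    | category   
--------+------------
Router  | Apparel    
Camera  | Tools      
Pen     | Electronics
Stapler | NULL       
Tablet  | Kitchen    


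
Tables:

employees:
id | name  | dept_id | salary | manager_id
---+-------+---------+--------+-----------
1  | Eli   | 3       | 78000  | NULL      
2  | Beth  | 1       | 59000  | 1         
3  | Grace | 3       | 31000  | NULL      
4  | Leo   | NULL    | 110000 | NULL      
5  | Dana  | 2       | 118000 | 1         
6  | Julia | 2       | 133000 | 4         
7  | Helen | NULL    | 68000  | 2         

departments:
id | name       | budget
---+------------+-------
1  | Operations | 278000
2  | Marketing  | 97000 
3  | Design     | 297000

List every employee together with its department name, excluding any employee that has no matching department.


INNER JOIN keeps only employees rows whose dept_id matches an id in departments. Walk through each employee:
  - employee 1 (Eli): dept_id=3 -> matches Design
  - employee 2 (Beth): dept_id=1 -> matches Operations
  - employee 3 (Grace): dept_id=3 -> matches Design
  - employee 4 (Leo): dept_id=NULL, no match -> dropped
  - employee 5 (Dana): dept_id=2 -> matches Marketing
  - employee 6 (Julia): dept_id=2 -> matches Marketing
  - employee 7 (Helen): dept_id=NULL, no match -> dropped
So 2 of 7 rows are dropped.

SQL:
SELECT a.name, b.name AS department
FROM employees a
INNER JOIN departments b ON a.dept_id = b.id

Result:
name  | department
------+-----------
Eli   | Design    
Beth  | Operations
Grace | Design    
Dana  | Marketing 
Julia | Marketing 


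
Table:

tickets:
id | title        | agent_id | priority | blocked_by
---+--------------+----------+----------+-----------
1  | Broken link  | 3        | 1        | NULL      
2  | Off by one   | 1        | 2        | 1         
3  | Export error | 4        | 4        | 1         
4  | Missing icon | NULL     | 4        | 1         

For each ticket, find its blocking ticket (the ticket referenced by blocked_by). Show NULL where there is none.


This is a self-join: tickets is joined to a second copy of itself, matching each row's blocked_by to another row's id. Use LEFT JOIN so rows with blocked_by=NULL are kept.
  - ticket 1 (Broken link): blocked_by=NULL -> NULL
  - ticket 2 (Off by one): blocked_by=1 -> Broken link
  - ticket 3 (Export error): blocked_by=1 -> Broken link
  - ticket 4 (Missing icon): blocked_by=1 -> Broken link

SQL:
SELECT a.title AS item, b.title AS blocked_by
FROM tickets a
LEFT JOIN tickets b ON a.blocked_by = b.id

Result:
item         | blocked_by 
-------------+------------
Broken link  | NULL       
Off by one   | Broken link
Export error | Broken link
Missing icon | Broken link


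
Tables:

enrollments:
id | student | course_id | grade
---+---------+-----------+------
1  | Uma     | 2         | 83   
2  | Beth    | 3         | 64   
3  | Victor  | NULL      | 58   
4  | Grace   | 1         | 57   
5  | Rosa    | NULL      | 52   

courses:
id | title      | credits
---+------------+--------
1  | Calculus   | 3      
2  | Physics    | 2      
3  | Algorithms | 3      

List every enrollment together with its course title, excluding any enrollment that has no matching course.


INNER JOIN keeps only enrollments rows whose course_id matches an id in courses. Walk through each enrollment:
  - enrollment 1 (Uma): course_id=2 -> matches Physics
  - enrollment 2 (Beth): course_id=3 -> matches Algorithms
  - enrollment 3 (Victor): course_id=NULL, no match -> dropped
  - enrollment 4 (Grace): course_id=1 -> matches Calculus
  - enrollment 5 (Rosa): course_id=NULL, no match -> dropped
So 2 of 5 rows are dropped.

SQL:
SELECT a.student, b.title AS course
FROM enrollments a
INNER JOIN courses b ON a.course_id = b.id

Result:
student | course    
--------+-----------
Uma     | Physics   
Beth    | Algorithms
Grace   | Calculus  


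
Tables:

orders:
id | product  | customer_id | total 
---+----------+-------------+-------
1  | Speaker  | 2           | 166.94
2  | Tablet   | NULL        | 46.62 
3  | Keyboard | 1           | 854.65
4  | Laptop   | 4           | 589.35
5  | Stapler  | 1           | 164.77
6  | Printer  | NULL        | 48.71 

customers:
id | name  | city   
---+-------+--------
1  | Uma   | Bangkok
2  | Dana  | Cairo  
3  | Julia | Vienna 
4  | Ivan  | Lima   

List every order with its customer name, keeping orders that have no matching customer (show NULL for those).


LEFT JOIN keeps every row from orders (the left table); where customer_id has no match in customers, the customer columns become NULL. Walk through each order:
  - order 1 (Speaker): customer_id=2 -> matches Dana
  - order 2 (Tablet): customer_id=NULL, no match -> kept with NULL
  - order 3 (Keyboard): customer_id=1 -> matches Uma
  - order 4 (Laptop): customer_id=4 -> matches Ivan
  - order 5 (Stapler): customer_id=1 -> matches Uma
  - order 6 (Printer): customer_id=NULL, no match -> kept with NULL
All 6 rows appear; 2 have NULL customer.

SQL:
SELECT a.product, b.name AS customer
FROM orders a
LEFT JOIN customers b ON a.customer_id = b.id

Result:
product  | customer
---------+---------
Speaker  | Dana    
Tablet   | NULL    
Keyboard | Uma     
Laptop   | Ivan    
Stapler  | Uma     
Printer  | NULL    


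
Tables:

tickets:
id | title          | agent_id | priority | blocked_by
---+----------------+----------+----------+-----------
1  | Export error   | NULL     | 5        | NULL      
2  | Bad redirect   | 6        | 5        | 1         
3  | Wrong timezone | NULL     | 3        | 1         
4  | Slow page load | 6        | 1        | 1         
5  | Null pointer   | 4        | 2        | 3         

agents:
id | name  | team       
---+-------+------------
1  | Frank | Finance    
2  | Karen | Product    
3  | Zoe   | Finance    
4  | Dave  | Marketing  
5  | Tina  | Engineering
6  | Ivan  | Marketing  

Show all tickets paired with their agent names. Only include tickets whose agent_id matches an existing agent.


INNER JOIN keeps only tickets rows whose agent_id matches an id in agents. Walk through each ticket:
  - ticket 1 (Export error): agent_id=NULL, no match -> dropped
  - ticket 2 (Bad redirect): agent_id=6 -> matches Ivan
  - ticket 3 (Wrong timezone): agent_id=NULL, no match -> dropped
  - ticket 4 (Slow page load): agent_id=6 -> matches Ivan
  - ticket 5 (Null pointer): agent_id=4 -> matches Dave
So 2 of 5 rows are dropped.

SQL:
SELECT a.title, b.name AS agent
FROM tickets a
INNER JOIN agents b ON a.agent_id = b.id

Result:
title          | agent
---------------+------
Bad redirect   | Ivan 
Slow page load | Ivan 
Null pointer   | Dave 


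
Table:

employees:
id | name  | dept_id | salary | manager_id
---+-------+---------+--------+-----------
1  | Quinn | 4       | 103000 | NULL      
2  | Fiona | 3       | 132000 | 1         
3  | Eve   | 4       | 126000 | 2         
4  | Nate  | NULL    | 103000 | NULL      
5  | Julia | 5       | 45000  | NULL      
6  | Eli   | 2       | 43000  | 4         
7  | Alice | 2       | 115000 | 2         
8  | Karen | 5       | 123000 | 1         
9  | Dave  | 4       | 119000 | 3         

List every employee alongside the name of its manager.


This is a self-join: employees is joined to a second copy of itself, matching each row's manager_id to another row's id. Use LEFT JOIN so rows with manager_id=NULL are kept.
  - employee 1 (Quinn): manager_id=NULL -> NULL
  - employee 2 (Fiona): manager_id=1 -> Quinn
  - employee 3 (Eve): manager_id=2 -> Fiona
  - employee 4 (Nate): manager_id=NULL -> NULL
  - employee 5 (Julia): manager_id=NULL -> NULL
  - employee 6 (Eli): manager_id=4 -> Nate
  - employee 7 (Alice): manager_id=2 -> Fiona
  - employee 8 (Karen): manager_id=1 -> Quinn
  - employee 9 (Dave): manager_id=3 -> Eve

SQL:
SELECT a.name AS item, b.name AS manager
FROM employees a
LEFT JOIN employees b ON a.manager_id = b.id

Result:
item  | manager
------+--------
Quinn | NULL   
Fiona | Quinn  
Eve   | Fiona  
Nate  | NULL   
Julia | NULL   
Eli   | Nate   
Alice | Fiona  
Karen | Quinn  
Dave  | Eve    


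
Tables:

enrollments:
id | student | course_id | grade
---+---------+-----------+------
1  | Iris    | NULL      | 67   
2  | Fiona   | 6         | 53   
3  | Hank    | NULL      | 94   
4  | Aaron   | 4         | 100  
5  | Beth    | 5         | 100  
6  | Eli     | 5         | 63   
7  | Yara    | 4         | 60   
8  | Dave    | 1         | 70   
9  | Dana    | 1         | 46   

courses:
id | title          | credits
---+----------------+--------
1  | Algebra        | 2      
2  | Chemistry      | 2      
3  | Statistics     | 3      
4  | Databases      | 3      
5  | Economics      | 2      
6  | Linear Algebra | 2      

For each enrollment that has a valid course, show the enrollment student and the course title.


INNER JOIN keeps only enrollments rows whose course_id matches an id in courses. Walk through each enrollment:
  - enrollment 1 (Iris): course_id=NULL, no match -> dropped
  - enrollment 2 (Fiona): course_id=6 -> matches Linear Algebra
  - enrollment 3 (Hank): course_id=NULL, no match -> dropped
  - enrollment 4 (Aaron): course_id=4 -> matches Databases
  - enrollment 5 (Beth): course_id=5 -> matches Economics
  - enrollment 6 (Eli): course_id=5 -> matches Economics
  - enrollment 7 (Yara): course_id=4 -> matches Databases
  - enrollment 8 (Dave): course_id=1 -> matches Algebra
  - enrollment 9 (Dana): course_id=1 -> matches Algebra
So 2 of 9 rows are dropped.

SQL:
SELECT a.student, b.title AS course
FROM enrollments a
INNER JOIN courses b ON a.course_id = b.id

Result:
student | course        
--------+---------------
Fiona   | Linear Algebra
Aaron   | Databases     
Beth    | Economics     
Eli     | Economics     
Yara    | Databases     
Dave    | Algebra       
Dana    | Algebra       


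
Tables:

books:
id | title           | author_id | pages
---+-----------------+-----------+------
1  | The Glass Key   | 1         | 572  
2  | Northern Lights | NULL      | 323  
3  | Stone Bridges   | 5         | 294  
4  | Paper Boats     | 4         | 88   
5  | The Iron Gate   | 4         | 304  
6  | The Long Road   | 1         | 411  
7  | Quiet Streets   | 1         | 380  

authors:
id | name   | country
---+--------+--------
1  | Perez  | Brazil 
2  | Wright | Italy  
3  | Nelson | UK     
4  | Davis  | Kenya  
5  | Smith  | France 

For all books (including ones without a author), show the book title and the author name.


LEFT JOIN keeps every row from books (the left table); where author_id has no match in authors, the author columns become NULL. Walk through each book:
  - book 1 (The Glass Key): author_id=1 -> matches Perez
  - book 2 (Northern Lights): author_id=NULL, no match -> kept with NULL
  - book 3 (Stone Bridges): author_id=5 -> matches Smith
  - book 4 (Paper Boats): author_id=4 -> matches Davis
  - book 5 (The Iron Gate): author_id=4 -> matches Davis
  - book 6 (The Long Road): author_id=1 -> matches Perez
  - book 7 (Quiet Streets): author_id=1 -> matches Perez
All 7 rows appear; 1 has NULL author.

SQL:
SELECT a.title, b.name AS author
FROM books a
LEFT JOIN authors b ON a.author_id = b.id

Result:
title           | author
----------------+-------
The Glass Key   | Perez 
Northern Lights | NULL  
Stone Bridges   | Smith 
Paper Boats     | Davis 
The Iron Gate   | Davis 
The Long Road   | Perez 
Quiet Streets   | Perez 


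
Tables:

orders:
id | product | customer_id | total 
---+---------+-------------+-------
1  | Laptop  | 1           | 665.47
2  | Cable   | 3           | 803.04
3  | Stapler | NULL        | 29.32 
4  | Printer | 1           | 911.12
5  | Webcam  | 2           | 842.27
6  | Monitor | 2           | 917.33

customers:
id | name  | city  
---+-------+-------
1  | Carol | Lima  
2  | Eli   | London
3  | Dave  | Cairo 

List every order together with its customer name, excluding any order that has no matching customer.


INNER JOIN keeps only orders rows whose customer_id matches an id in customers. Walk through each order:
  - order 1 (Laptop): customer_id=1 -> matches Carol
  - order 2 (Cable): customer_id=3 -> matches Dave
  - order 3 (Stapler): customer_id=NULL, no match -> dropped
  - order 4 (Printer): customer_id=1 -> matches Carol
  - order 5 (Webcam): customer_id=2 -> matches Eli
  - order 6 (Monitor): customer_id=2 -> matches Eli
So 1 of 6 rows is dropped.

SQL:
SELECT a.product, b.name AS customer
FROM orders a
INNER JOIN customers b ON a.customer_id = b.id

Result:
product | customer
--------+---------
Laptop  | Carol   
Cable   | Dave    
Printer | Carol   
Webcam  | Eli     
Monitor | Eli     


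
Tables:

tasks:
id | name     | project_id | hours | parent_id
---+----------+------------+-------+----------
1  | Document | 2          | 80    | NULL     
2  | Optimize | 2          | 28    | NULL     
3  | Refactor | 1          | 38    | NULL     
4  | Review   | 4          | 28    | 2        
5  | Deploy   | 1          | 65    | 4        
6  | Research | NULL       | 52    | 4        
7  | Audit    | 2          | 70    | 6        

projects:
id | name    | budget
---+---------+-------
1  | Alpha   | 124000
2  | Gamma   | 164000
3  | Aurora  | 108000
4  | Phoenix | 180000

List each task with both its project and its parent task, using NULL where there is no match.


Two LEFT JOINs from the same base table tasks: one to projects via project_id, one to tasks itself via parent_id. Both are LEFT so every task is preserved.
Match against projects:
  - task 1 (Document): project_id=2 -> matches Gamma
  - task 2 (Optimize): project_id=2 -> matches Gamma
  - task 3 (Refactor): project_id=1 -> matches Alpha
  - task 4 (Review): project_id=4 -> matches Phoenix
  - task 5 (Deploy): project_id=1 -> matches Alpha
  - task 6 (Research): project_id=NULL, no match -> kept with NULL
  - task 7 (Audit): project_id=2 -> matches Gamma
Match against tasks (self):
  - task 1 (Document): parent_id=NULL -> NULL
  - task 2 (Optimize): parent_id=NULL -> NULL
  - task 3 (Refactor): parent_id=NULL -> NULL
  - task 4 (Review): parent_id=2 -> Optimize
  - task 5 (Deploy): parent_id=4 -> Review
  - task 6 (Research): parent_id=4 -> Review
  - task 7 (Audit): parent_id=6 -> Research

SQL:
SELECT a.name, b.name AS project, c.name AS parent
FROM tasks a
LEFT JOIN projects b ON a.project_id = b.id
LEFT JOIN tasks c ON a.parent_id = c.id

Result:
name     | project | parent  
---------+---------+---------
Document | Gamma   | NULL    
Optimize | Gamma   | NULL    
Refactor | Alpha   | NULL    
Review   | Phoenix | Optimize
Deploy   | Alpha   | Review  
Research | NULL    | Review  
Audit    | Gamma   | Research


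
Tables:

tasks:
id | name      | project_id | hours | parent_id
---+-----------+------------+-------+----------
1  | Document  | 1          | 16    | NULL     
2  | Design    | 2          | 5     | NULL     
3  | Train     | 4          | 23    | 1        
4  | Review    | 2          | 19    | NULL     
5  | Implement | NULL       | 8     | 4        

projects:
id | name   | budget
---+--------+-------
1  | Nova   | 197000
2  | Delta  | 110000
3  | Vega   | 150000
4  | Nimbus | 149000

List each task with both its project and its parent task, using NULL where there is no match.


Two LEFT JOINs from the same base table tasks: one to projects via project_id, one to tasks itself via parent_id. Both are LEFT so every task is preserved.
Match against projects:
  - task 1 (Document): project_id=1 -> matches Nova
  - task 2 (Design): project_id=2 -> matches Delta
  - task 3 (Train): project_id=4 -> matches Nimbus
  - task 4 (Review): project_id=2 -> matches Delta
  - task 5 (Implement): project_id=NULL, no match -> kept with NULL
Match against tasks (self):
  - task 1 (Document): parent_id=NULL -> NULL
  - task 2 (Design): parent_id=NULL -> NULL
  - task 3 (Train): parent_id=1 -> Document
  - task 4 (Review): parent_id=NULL -> NULL
  - task 5 (Implement): parent_id=4 -> Review

SQL:
SELECT a.name, b.name AS project, c.name AS parent
FROM tasks a
LEFT JOIN projects b ON a.project_id = b.id
LEFT JOIN tasks c ON a.parent_id = c.id

Result:
name      | project | parent  
----------+---------+---------
Document  | Nova    | NULL    
Design    | Delta   | NULL    
Train     | Nimbus  | Document
Review    | Delta   | NULL    
Implement | NULL    | Review  


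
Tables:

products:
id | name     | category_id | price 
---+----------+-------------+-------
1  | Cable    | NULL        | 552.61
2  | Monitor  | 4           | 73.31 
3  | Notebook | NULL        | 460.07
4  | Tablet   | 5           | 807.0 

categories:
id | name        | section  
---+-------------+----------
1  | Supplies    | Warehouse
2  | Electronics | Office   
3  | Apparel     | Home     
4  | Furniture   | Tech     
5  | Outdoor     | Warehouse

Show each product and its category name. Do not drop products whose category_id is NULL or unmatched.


LEFT JOIN keeps every row from products (the left table); where category_id has no match in categories, the category columns become NULL. Walk through each product:
  - product 1 (Cable): category_id=NULL, no match -> kept with NULL
  - product 2 (Monitor): category_id=4 -> matches Furniture
  - product 3 (Notebook): category_id=NULL, no match -> kept with NULL
  - product 4 (Tablet): category_id=5 -> matches Outdoor
All 4 rows appear; 2 have NULL category.

SQL:
SELECT a.name, b.name AS category
FROM products a
LEFT JOIN categories b ON a.category_id = b.id

Result:
name     | category 
---------+----------
Cable    | NULL     
Monitor  | Furniture
Notebook | NULL     
Tablet   | Outdoor  


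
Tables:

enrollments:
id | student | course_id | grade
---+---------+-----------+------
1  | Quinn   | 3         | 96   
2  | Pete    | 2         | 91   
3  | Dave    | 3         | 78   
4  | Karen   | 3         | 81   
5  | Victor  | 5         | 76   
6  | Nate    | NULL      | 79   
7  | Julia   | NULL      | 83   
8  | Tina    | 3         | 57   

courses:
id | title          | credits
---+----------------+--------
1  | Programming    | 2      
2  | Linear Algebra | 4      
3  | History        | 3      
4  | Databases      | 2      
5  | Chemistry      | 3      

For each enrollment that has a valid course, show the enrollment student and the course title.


INNER JOIN keeps only enrollments rows whose course_id matches an id in courses. Walk through each enrollment:
  - enrollment 1 (Quinn): course_id=3 -> matches History
  - enrollment 2 (Pete): course_id=2 -> matches Linear Algebra
  - enrollment 3 (Dave): course_id=3 -> matches History
  - enrollment 4 (Karen): course_id=3 -> matches History
  - enrollment 5 (Victor): course_id=5 -> matches Chemistry
  - enrollment 6 (Nate): course_id=NULL, no match -> dropped
  - enrollment 7 (Julia): course_id=NULL, no match -> dropped
  - enrollment 8 (Tina): course_id=3 -> matches History
So 2 of 8 rows are dropped.

SQL:
SELECT a.student, b.title AS course
FROM enrollments a
INNER JOIN courses b ON a.course_id = b.id

Result:
student | course        
--------+---------------
Quinn   | History       
Pete    | Linear Algebra
Dave    | History       
Karen   | History       
Victor  | Chemistry     
Tina    | History       


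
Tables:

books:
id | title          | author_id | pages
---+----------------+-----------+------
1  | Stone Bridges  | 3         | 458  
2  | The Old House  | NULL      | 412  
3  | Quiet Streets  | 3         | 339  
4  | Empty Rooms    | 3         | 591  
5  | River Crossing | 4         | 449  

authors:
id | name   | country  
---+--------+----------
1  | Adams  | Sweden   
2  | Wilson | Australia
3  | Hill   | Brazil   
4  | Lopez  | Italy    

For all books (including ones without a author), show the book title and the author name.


LEFT JOIN keeps every row from books (the left table); where author_id has no match in authors, the author columns become NULL. Walk through each book:
  - book 1 (Stone Bridges): author_id=3 -> matches Hill
  - book 2 (The Old House): author_id=NULL, no match -> kept with NULL
  - book 3 (Quiet Streets): author_id=3 -> matches Hill
  - book 4 (Empty Rooms): author_id=3 -> matches Hill
  - book 5 (River Crossing): author_id=4 -> matches Lopez
All 5 rows appear; 1 has NULL author.

SQL:
SELECT a.title, b.name AS author
FROM books a
LEFT JOIN authors b ON a.author_id = b.id

Result:
title          | author
---------------+-------
Stone Bridges  | Hill  
The Old House  | NULL  
Quiet Streets  | Hill  
Empty Rooms    | Hill  
River Crossing | Lopez 


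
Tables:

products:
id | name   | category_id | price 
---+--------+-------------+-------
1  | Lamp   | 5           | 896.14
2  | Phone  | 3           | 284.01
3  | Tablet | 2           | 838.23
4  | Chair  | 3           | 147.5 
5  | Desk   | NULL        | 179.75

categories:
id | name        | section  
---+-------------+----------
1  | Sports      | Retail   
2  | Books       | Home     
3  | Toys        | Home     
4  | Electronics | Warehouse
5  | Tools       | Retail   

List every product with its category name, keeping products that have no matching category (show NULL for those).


LEFT JOIN keeps every row from products (the left table); where category_id has no match in categories, the category columns become NULL. Walk through each product:
  - product 1 (Lamp): category_id=5 -> matches Tools
  - product 2 (Phone): category_id=3 -> matches Toys
  - product 3 (Tablet): category_id=2 -> matches Books
  - product 4 (Chair): category_id=3 -> matches Toys
  - product 5 (Desk): category_id=NULL, no match -> kept with NULL
All 5 rows appear; 1 has NULL category.

SQL:
SELECT a.name, b.name AS category
FROM products a
LEFT JOIN categories b ON a.category_id = b.id

Result:
name   | category
-------+---------
Lamp   | Tools   
Phone  | Toys    
Tablet | Books   
Chair  | Toys    
Desk   | NULL    


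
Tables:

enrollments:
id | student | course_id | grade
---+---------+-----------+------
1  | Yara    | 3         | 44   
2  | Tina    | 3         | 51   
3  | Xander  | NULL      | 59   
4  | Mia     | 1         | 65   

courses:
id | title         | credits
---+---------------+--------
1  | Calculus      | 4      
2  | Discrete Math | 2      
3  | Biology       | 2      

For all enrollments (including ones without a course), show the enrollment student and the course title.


LEFT JOIN keeps every row from enrollments (the left table); where course_id has no match in courses, the course columns become NULL. Walk through each enrollment:
  - enrollment 1 (Yara): course_id=3 -> matches Biology
  - enrollment 2 (Tina): course_id=3 -> matches Biology
  - enrollment 3 (Xander): course_id=NULL, no match -> kept with NULL
  - enrollment 4 (Mia): course_id=1 -> matches Calculus
All 4 rows appear; 1 has NULL course.

SQL:
SELECT a.student, b.title AS course
FROM enrollments a
LEFT JOIN courses b ON a.course_id = b.id

Result:
student | course  
--------+---------
Yara    | Biology 
Tina    | Biology 
Xander  | NULL    
Mia     | Calculus


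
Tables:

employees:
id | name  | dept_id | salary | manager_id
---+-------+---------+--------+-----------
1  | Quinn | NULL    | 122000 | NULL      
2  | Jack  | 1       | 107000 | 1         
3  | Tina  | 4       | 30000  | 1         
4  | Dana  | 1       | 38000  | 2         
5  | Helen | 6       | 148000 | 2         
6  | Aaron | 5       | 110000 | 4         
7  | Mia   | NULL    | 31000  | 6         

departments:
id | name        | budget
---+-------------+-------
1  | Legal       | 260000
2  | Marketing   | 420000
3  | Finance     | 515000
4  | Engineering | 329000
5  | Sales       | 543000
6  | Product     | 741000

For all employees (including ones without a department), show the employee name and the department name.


LEFT JOIN keeps every row from employees (the left table); where dept_id has no match in departments, the department columns become NULL. Walk through each employee:
  - employee 1 (Quinn): dept_id=NULL, no match -> kept with NULL
  - employee 2 (Jack): dept_id=1 -> matches Legal
  - employee 3 (Tina): dept_id=4 -> matches Engineering
  - employee 4 (Dana): dept_id=1 -> matches Legal
  - employee 5 (Helen): dept_id=6 -> matches Product
  - employee 6 (Aaron): dept_id=5 -> matches Sales
  - employee 7 (Mia): dept_id=NULL, no match -> kept with NULL
All 7 rows appear; 2 have NULL department.

SQL:
SELECT a.name, b.name AS department
FROM employees a
LEFT JOIN departments b ON a.dept_id = b.id

Result:
name  | department 
------+------------
Quinn | NULL       
Jack  | Legal      
Tina  | Engineering
Dana  | Legal      
Helen | Product    
Aaron | Sales      
Mia   | NULL       


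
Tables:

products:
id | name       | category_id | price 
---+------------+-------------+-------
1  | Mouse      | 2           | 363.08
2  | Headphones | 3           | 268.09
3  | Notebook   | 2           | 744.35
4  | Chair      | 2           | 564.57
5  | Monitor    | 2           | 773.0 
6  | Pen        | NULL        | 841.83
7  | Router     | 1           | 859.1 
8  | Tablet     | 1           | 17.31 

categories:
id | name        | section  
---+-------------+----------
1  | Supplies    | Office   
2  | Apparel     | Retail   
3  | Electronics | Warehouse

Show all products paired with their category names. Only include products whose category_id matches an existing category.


INNER JOIN keeps only products rows whose category_id matches an id in categories. Walk through each product:
  - product 1 (Mouse): category_id=2 -> matches Apparel
  - product 2 (Headphones): category_id=3 -> matches Electronics
  - product 3 (Notebook): category_id=2 -> matches Apparel
  - product 4 (Chair): category_id=2 -> matches Apparel
  - product 5 (Monitor): category_id=2 -> matches Apparel
  - product 6 (Pen): category_id=NULL, no match -> dropped
  - product 7 (Router): category_id=1 -> matches Supplies
  - product 8 (Tablet): category_id=1 -> matches Supplies
So 1 of 8 rows is dropped.

SQL:
SELECT a.name, b.name AS category
FROM products a
INNER JOIN categories b ON a.category_id = b.id

Result:
name       | category   
-----------+------------
Mouse      | Apparel    
Headphones | Electronics
Notebook   | Apparel    
Chair      | Apparel    
Monitor    | Apparel    
Router     | Supplies   
Tablet     | Supplies   


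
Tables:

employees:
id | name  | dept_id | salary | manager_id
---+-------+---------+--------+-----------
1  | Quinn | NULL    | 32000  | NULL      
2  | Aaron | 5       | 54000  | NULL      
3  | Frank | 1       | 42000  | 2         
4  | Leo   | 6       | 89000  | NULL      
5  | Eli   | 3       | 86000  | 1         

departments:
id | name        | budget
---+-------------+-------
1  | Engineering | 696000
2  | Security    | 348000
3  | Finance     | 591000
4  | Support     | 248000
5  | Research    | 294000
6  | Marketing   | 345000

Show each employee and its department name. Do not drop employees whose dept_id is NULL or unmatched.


LEFT JOIN keeps every row from employees (the left table); where dept_id has no match in departments, the department columns become NULL. Walk through each employee:
  - employee 1 (Quinn): dept_id=NULL, no match -> kept with NULL
  - employee 2 (Aaron): dept_id=5 -> matches Research
  - employee 3 (Frank): dept_id=1 -> matches Engineering
  - employee 4 (Leo): dept_id=6 -> matches Marketing
  - employee 5 (Eli): dept_id=3 -> matches Finance
All 5 rows appear; 1 has NULL department.

SQL:
SELECT a.name, b.name AS department
FROM employees a
LEFT JOIN departments b ON a.dept_id = b.id

Result:
name  | department 
------+------------
Quinn | NULL       
Aaron | Research   
Frank | Engineering
Leo   | Marketing  
Eli   | Finance    
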